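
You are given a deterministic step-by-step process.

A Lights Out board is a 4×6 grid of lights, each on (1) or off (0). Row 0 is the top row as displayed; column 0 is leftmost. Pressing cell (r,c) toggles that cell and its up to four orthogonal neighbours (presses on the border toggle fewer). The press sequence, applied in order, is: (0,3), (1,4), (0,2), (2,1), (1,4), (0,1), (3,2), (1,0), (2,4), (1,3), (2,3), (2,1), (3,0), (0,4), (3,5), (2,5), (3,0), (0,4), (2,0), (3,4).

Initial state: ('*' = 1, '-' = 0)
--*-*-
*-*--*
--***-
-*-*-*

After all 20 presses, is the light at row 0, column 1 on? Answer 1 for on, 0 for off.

0

step 0: --*-*-
*-*--*
--***-
-*-*-*
step 1: ---*--
*-**-*
--***-
-*-*-*
step 2: ---**-
*-*-*-
--**--
-*-*-*
step 3: -**-*-
*---*-
--**--
-*-*-*
step 4: -**-*-
**--*-
**-*--
---*-*
step 5: -**---
**-*-*
**-**-
---*-*
step 6: *-----
*--*-*
**-**-
---*-*
step 7: *-----
*--*-*
*****-
-**--*
step 8: ------
-*-*-*
-****-
-**--*
step 9: ------
-*-***
-**--*
-**-**
step 10: ---*--
-**--*
-***-*
-**-**
step 11: ---*--
-***-*
-*--**
-*****
step 12: ---*--
--**-*
*-*-**
--****
step 13: ---*--
--**-*
--*-**
******
step 14: ----**
--****
--*-**
******
step 15: ----**
--****
--*-*-
****--
step 16: ----**
--***-
--*--*
****-*
step 17: ----**
--***-
*-*--*
--**-*
step 18: ---*--
--**--
*-*--*
--**-*
step 19: ---*--
*-**--
-**--*
*-**-*
step 20: ---*--
*-**--
-**-**
*-*-*-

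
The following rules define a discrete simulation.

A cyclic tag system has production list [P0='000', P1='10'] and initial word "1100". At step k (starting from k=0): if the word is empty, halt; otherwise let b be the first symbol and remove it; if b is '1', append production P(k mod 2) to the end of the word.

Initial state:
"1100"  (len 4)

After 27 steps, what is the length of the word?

2

step 0: "1100"  (len 4)
step 1: "100000"  (len 6)
step 2: "0000010"  (len 7)
step 3: "000010"  (len 6)
step 4: "00010"  (len 5)
step 5: "0010"  (len 4)
step 6: "010"  (len 3)
step 7: "10"  (len 2)
step 8: "010"  (len 3)
step 9: "10"  (len 2)
step 10: "010"  (len 3)
step 11: "10"  (len 2)
step 12: "010"  (len 3)
step 13: "10"  (len 2)
step 14: "010"  (len 3)
step 15: "10"  (len 2)
step 16: "010"  (len 3)
step 17: "10"  (len 2)
step 18: "010"  (len 3)
step 19: "10"  (len 2)
step 20: "010"  (len 3)
step 21: "10"  (len 2)
step 22: "010"  (len 3)
step 23: "10"  (len 2)
step 24: "010"  (len 3)
step 25: "10"  (len 2)
step 26: "010"  (len 3)
step 27: "10"  (len 2)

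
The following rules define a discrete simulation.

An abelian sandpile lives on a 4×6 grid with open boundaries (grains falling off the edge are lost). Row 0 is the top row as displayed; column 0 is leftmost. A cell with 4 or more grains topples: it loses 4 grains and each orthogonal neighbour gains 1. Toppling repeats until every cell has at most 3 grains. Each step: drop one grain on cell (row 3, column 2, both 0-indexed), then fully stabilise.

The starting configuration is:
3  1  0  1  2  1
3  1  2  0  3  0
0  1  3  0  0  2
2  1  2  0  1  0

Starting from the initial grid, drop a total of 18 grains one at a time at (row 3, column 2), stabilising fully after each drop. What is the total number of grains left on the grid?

t=0: 3  1  0  1  2  1
3  1  2  0  3  0
0  1  3  0  0  2
2  1  2  0  1  0
t=1: 3  1  0  1  2  1
3  1  2  0  3  0
0  1  3  0  0  2
2  1  3  0  1  0
t=2: 3  1  0  1  2  1
3  1  3  0  3  0
0  2  0  1  0  2
2  2  1  1  1  0
t=3: 3  1  0  1  2  1
3  1  3  0  3  0
0  2  0  1  0  2
2  2  2  1  1  0
t=4: 3  1  0  1  2  1
3  1  3  0  3  0
0  2  0  1  0  2
2  2  3  1  1  0
t=5: 3  1  0  1  2  1
3  1  3  0  3  0
0  2  1  1  0  2
2  3  0  2  1  0
t=6: 3  1  0  1  2  1
3  1  3  0  3  0
0  2  1  1  0  2
2  3  1  2  1  0
t=7: 3  1  0  1  2  1
3  1  3  0  3  0
0  2  1  1  0  2
2  3  2  2  1  0
t=8: 3  1  0  1  2  1
3  1  3  0  3  0
0  2  1  1  0  2
2  3  3  2  1  0
t=9: 3  1  0  1  2  1
3  1  3  0  3  0
0  3  2  1  0  2
3  0  1  3  1  0
t=10: 3  1  0  1  2  1
3  1  3  0  3  0
0  3  2  1  0  2
3  0  2  3  1  0
t=11: 3  1  0  1  2  1
3  1  3  0  3  0
0  3  2  1  0  2
3  0  3  3  1  0
t=12: 3  1  0  1  2  1
3  1  3  0  3  0
0  3  3  2  0  2
3  1  1  0  2  0
t=13: 3  1  0  1  2  1
3  1  3  0  3  0
0  3  3  2  0  2
3  1  2  0  2  0
t=14: 3  1  0  1  2  1
3  1  3  0  3  0
0  3  3  2  0  2
3  1  3  0  2  0
t=15: 3  1  1  1  2  1
3  3  0  1  3  0
1  0  2  3  0  2
3  3  1  1  2  0
t=16: 3  1  1  1  2  1
3  3  0  1  3  0
1  0  2  3  0  2
3  3  2  1  2  0
t=17: 3  1  1  1  2  1
3  3  0  1  3  0
1  0  2  3  0  2
3  3  3  1  2  0
t=18: 3  1  1  1  2  1
3  3  0  1  3  0
2  1  3  3  0  2
0  1  1  2  2  0

36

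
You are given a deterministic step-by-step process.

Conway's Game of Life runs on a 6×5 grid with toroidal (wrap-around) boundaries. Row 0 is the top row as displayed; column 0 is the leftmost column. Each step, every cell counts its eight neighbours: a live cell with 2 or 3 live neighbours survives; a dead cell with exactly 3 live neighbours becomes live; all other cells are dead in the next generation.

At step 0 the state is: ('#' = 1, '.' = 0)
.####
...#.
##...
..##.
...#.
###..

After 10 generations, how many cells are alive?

6

k=0  .####
...#.
##...
..##.
...#.
###..
k=1  ....#
...#.
.#.##
.####
...##
#....
k=2  ....#
#.##.
.#...
.#...
.#...
#..#.
k=3  ###..
#####
##...
###..
###..
#...#
k=4  .....
...#.
.....
....#
..##.
...##
k=5  ...##
.....
.....
...#.
..#..
..###
k=6  ..#.#
.....
.....
.....
..#.#
..#.#
k=7  .....
.....
.....
.....
.....
###.#
k=8  ##...
.....
.....
.....
##...
##...
k=9  ##...
.....
.....
.....
##...
..#.#
k=10  ##...
.....
.....
.....
##...
..#.#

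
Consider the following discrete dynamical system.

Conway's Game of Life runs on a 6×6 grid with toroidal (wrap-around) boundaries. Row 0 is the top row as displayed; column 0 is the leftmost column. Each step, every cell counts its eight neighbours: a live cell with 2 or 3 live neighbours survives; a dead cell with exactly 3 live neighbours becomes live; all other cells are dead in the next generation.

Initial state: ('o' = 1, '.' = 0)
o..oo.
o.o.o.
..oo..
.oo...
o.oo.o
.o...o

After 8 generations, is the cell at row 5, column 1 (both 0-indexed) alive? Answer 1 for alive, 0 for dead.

1

gen 0: o..oo.
o.o.o.
..oo..
.oo...
o.oo.o
.o...o
gen 1: o.ooo.
..o.o.
......
o...o.
...ooo
.o....
gen 2: ..o.oo
.oo.oo
...o.o
...oo.
o..ooo
oo....
gen 3: ..o.o.
.oo...
o....o
o.o...
oooo..
.oo...
gen 4: ......
oooo.o
o.o..o
..oo..
o..o..
o.....
gen 5: ..o..o
..oooo
.....o
o.oooo
.ooo..
......
gen 6: ..o..o
o.oo.o
.o....
o....o
oo...o
.o.o..
gen 7: .....o
o.oooo
.oo.o.
.....o
.oo.oo
.o..oo
gen 8: .oo...
o.o...
.oo...
.....o
.ooo..
.ooo..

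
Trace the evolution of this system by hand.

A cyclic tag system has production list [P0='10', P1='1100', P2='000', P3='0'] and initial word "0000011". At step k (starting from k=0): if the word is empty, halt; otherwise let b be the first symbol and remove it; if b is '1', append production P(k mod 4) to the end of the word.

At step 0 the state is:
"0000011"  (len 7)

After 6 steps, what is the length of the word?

5

k=0  "0000011"  (len 7)
k=1  "000011"  (len 6)
k=2  "00011"  (len 5)
k=3  "0011"  (len 4)
k=4  "011"  (len 3)
k=5  "11"  (len 2)
k=6  "11100"  (len 5)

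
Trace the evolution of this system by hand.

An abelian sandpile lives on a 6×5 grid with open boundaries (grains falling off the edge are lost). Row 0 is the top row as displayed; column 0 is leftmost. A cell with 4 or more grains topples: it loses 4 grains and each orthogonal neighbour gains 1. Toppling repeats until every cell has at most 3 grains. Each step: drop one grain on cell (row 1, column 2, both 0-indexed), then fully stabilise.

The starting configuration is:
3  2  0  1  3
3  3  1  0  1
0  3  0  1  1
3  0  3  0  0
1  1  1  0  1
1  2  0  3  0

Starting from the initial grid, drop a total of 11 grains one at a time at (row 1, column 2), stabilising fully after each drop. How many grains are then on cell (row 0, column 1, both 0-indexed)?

2

k=0  3  2  0  1  3
3  3  1  0  1
0  3  0  1  1
3  0  3  0  0
1  1  1  0  1
1  2  0  3  0
k=1  3  2  0  1  3
3  3  2  0  1
0  3  0  1  1
3  0  3  0  0
1  1  1  0  1
1  2  0  3  0
k=2  3  2  0  1  3
3  3  3  0  1
0  3  0  1  1
3  0  3  0  0
1  1  1  0  1
1  2  0  3  0
k=3  1  0  2  1  3
1  3  1  1  1
2  0  2  1  1
3  1  3  0  0
1  1  1  0  1
1  2  0  3  0
k=4  1  0  2  1  3
1  3  2  1  1
2  0  2  1  1
3  1  3  0  0
1  1  1  0  1
1  2  0  3  0
k=5  1  0  2  1  3
1  3  3  1  1
2  0  2  1  1
3  1  3  0  0
1  1  1  0  1
1  2  0  3  0
k=6  1  1  3  1  3
2  0  1  2  1
2  1  3  1  1
3  1  3  0  0
1  1  1  0  1
1  2  0  3  0
k=7  1  1  3  1  3
2  0  2  2  1
2  1  3  1  1
3  1  3  0  0
1  1  1  0  1
1  2  0  3  0
k=8  1  1  3  1  3
2  0  3  2  1
2  1  3  1  1
3  1  3  0  0
1  1  1  0  1
1  2  0  3  0
k=9  1  2  0  2  3
2  1  2  3  1
2  2  1  2  1
3  2  0  1  0
1  1  2  0  1
1  2  0  3  0
k=10  1  2  0  2  3
2  1  3  3  1
2  2  1  2  1
3  2  0  1  0
1  1  2  0  1
1  2  0  3  0
k=11  1  2  1  3  3
2  2  1  0  2
2  2  2  3  1
3  2  0  1  0
1  1  2  0  1
1  2  0  3  0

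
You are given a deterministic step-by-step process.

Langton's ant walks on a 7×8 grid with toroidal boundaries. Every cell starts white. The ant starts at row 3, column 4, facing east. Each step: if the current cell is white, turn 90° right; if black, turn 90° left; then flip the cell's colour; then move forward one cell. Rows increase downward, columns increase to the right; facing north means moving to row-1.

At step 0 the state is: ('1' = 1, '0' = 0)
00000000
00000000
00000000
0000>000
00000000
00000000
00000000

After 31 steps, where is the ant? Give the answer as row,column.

1,3

t=0: 00000000
00000000
00000000
0000>000
00000000
00000000
00000000
t=1: 00000000
00000000
00000000
00001000
0000v000
00000000
00000000
t=2: 00000000
00000000
00000000
00001000
000<1000
00000000
00000000
t=3: 00000000
00000000
00000000
000^1000
00011000
00000000
00000000
t=4: 00000000
00000000
00000000
0001>000
00011000
00000000
00000000
t=5: 00000000
00000000
0000^000
00010000
00011000
00000000
00000000
t=6: 00000000
00000000
00001>00
00010000
00011000
00000000
00000000
t=7: 00000000
00000000
00001100
00010v00
00011000
00000000
00000000
t=8: 00000000
00000000
00001100
0001<100
00011000
00000000
00000000
t=9: 00000000
00000000
0000^100
00011100
00011000
00000000
00000000
t=10: 00000000
00000000
000<0100
00011100
00011000
00000000
00000000
t=11: 00000000
000^0000
00010100
00011100
00011000
00000000
00000000
t=12: 00000000
0001>000
00010100
00011100
00011000
00000000
00000000
t=13: 00000000
00011000
0001v100
00011100
00011000
00000000
00000000
t=14: 00000000
00011000
000<1100
00011100
00011000
00000000
00000000
t=15: 00000000
00011000
00001100
000v1100
00011000
00000000
00000000
t=16: 00000000
00011000
00001100
0000>100
00011000
00000000
00000000
t=17: 00000000
00011000
0000^100
00000100
00011000
00000000
00000000
t=18: 00000000
00011000
000<0100
00000100
00011000
00000000
00000000
t=19: 00000000
000^1000
00010100
00000100
00011000
00000000
00000000
t=20: 00000000
00<01000
00010100
00000100
00011000
00000000
00000000
t=21: 00^00000
00101000
00010100
00000100
00011000
00000000
00000000
t=22: 001>0000
00101000
00010100
00000100
00011000
00000000
00000000
t=23: 00110000
001v1000
00010100
00000100
00011000
00000000
00000000
t=24: 00110000
00<11000
00010100
00000100
00011000
00000000
00000000
t=25: 00110000
00011000
00v10100
00000100
00011000
00000000
00000000
t=26: 00110000
00011000
0<110100
00000100
00011000
00000000
00000000
t=27: 00110000
0^011000
01110100
00000100
00011000
00000000
00000000
t=28: 00110000
01>11000
01110100
00000100
00011000
00000000
00000000
t=29: 00110000
01111000
01v10100
00000100
00011000
00000000
00000000
t=30: 00110000
01111000
010>0100
00000100
00011000
00000000
00000000
t=31: 00110000
011^1000
01000100
00000100
00011000
00000000
00000000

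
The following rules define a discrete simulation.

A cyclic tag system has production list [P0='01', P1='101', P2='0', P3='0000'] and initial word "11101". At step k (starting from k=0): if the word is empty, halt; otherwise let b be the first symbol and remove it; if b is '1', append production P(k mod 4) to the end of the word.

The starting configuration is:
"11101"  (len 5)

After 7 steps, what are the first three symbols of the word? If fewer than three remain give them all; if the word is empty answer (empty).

101

step 0: "11101"  (len 5)
step 1: "110101"  (len 6)
step 2: "10101101"  (len 8)
step 3: "01011010"  (len 8)
step 4: "1011010"  (len 7)
step 5: "01101001"  (len 8)
step 6: "1101001"  (len 7)
step 7: "1010010"  (len 7)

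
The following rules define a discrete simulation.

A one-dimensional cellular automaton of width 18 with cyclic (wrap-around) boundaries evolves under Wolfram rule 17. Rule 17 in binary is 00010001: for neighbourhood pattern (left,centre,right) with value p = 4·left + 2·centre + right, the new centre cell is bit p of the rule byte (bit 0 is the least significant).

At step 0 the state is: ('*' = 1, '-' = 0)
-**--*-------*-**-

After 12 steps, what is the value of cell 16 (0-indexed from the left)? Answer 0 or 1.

0

k=0  -**--*-------*-**-
k=1  ---*--******-----*
k=2  **--*-------****--
k=3  --*--******-----*-
k=4  *--*-------****--*
k=5  -*--******-----*--
k=6  --*-------****--**
k=7  *--******-----*---
k=8  -*-------****--**-
k=9  --******-----*---*
k=10  *-------****--**--
k=11  -******-----*---*-
k=12  -------****--**--*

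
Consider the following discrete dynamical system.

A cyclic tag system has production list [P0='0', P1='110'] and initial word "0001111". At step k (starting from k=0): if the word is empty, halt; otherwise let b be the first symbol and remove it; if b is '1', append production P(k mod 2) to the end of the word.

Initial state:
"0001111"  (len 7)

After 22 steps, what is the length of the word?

gen 0: "0001111"  (len 7)
gen 1: "001111"  (len 6)
gen 2: "01111"  (len 5)
gen 3: "1111"  (len 4)
gen 4: "111110"  (len 6)
gen 5: "111100"  (len 6)
gen 6: "11100110"  (len 8)
gen 7: "11001100"  (len 8)
gen 8: "1001100110"  (len 10)
gen 9: "0011001100"  (len 10)
gen 10: "011001100"  (len 9)
gen 11: "11001100"  (len 8)
gen 12: "1001100110"  (len 10)
gen 13: "0011001100"  (len 10)
gen 14: "011001100"  (len 9)
gen 15: "11001100"  (len 8)
gen 16: "1001100110"  (len 10)
gen 17: "0011001100"  (len 10)
gen 18: "011001100"  (len 9)
gen 19: "11001100"  (len 8)
gen 20: "1001100110"  (len 10)
gen 21: "0011001100"  (len 10)
gen 22: "011001100"  (len 9)

9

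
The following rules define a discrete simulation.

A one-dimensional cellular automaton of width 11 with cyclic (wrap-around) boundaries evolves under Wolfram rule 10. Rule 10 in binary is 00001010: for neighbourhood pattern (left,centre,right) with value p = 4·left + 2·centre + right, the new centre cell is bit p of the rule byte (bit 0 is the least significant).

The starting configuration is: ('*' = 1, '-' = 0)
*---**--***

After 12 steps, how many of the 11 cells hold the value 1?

k=0  *---**--***
k=1  ---**--**--
k=2  --**--**---
k=3  -**--**----
k=4  **--**-----
k=5  *--**-----*
k=6  --**-----**
k=7  -**-----**-
k=8  **-----**--
k=9  *-----**--*
k=10  -----**--**
k=11  ----**--**-
k=12  ---**--**--

4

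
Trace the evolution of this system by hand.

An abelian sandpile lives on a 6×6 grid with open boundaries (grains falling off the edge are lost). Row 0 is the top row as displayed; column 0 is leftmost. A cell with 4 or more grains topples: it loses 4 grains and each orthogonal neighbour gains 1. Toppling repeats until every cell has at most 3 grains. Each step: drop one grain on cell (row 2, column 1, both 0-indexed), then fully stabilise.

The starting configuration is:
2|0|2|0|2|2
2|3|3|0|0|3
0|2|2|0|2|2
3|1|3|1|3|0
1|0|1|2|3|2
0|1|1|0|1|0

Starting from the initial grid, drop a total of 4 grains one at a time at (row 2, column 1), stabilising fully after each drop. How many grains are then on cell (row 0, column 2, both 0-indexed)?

3

t=0: 2|0|2|0|2|2
2|3|3|0|0|3
0|2|2|0|2|2
3|1|3|1|3|0
1|0|1|2|3|2
0|1|1|0|1|0
t=1: 2|0|2|0|2|2
2|3|3|0|0|3
0|3|2|0|2|2
3|1|3|1|3|0
1|0|1|2|3|2
0|1|1|0|1|0
t=2: 2|1|3|0|2|2
3|1|1|1|0|3
1|2|1|1|2|2
3|3|0|2|3|0
1|0|2|2|3|2
0|1|1|0|1|0
t=3: 2|1|3|0|2|2
3|1|1|1|0|3
1|3|1|1|2|2
3|3|0|2|3|0
1|0|2|2|3|2
0|1|1|0|1|0
t=4: 2|1|3|0|2|2
3|2|1|1|0|3
3|1|2|1|2|2
0|1|1|2|3|0
2|1|2|2|3|2
0|1|1|0|1|0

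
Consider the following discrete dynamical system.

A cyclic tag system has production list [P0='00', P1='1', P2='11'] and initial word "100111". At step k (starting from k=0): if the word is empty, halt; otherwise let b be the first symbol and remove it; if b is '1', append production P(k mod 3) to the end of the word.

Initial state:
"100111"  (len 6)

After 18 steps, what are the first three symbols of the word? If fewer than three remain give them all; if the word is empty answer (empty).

111

t=0: "100111"  (len 6)
t=1: "0011100"  (len 7)
t=2: "011100"  (len 6)
t=3: "11100"  (len 5)
t=4: "110000"  (len 6)
t=5: "100001"  (len 6)
t=6: "0000111"  (len 7)
t=7: "000111"  (len 6)
t=8: "00111"  (len 5)
t=9: "0111"  (len 4)
t=10: "111"  (len 3)
t=11: "111"  (len 3)
t=12: "1111"  (len 4)
t=13: "11100"  (len 5)
t=14: "11001"  (len 5)
t=15: "100111"  (len 6)
t=16: "0011100"  (len 7)
t=17: "011100"  (len 6)
t=18: "11100"  (len 5)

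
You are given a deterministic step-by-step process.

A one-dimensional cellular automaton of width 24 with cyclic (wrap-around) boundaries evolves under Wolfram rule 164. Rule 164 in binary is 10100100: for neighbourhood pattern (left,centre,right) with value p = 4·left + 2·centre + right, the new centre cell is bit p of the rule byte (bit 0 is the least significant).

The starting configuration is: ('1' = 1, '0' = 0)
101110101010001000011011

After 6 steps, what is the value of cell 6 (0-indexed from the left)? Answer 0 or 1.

0

gen 0: 101110101010001000011011
gen 1: 010101111110001000000101
gen 2: 111110111100001000000111
gen 3: 111101011000001000000011
gen 4: 111011100000001000000001
gen 5: 110101000000001000000000
gen 6: 001111000000001000000000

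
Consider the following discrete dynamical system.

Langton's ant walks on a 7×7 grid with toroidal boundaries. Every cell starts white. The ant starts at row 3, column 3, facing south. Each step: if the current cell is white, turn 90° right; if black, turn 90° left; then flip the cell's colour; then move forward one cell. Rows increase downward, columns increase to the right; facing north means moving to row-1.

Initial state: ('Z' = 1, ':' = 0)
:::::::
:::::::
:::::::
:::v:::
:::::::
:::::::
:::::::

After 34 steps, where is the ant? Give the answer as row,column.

0,4

gen 0: :::::::
:::::::
:::::::
:::v:::
:::::::
:::::::
:::::::
gen 1: :::::::
:::::::
:::::::
::<Z:::
:::::::
:::::::
:::::::
gen 2: :::::::
:::::::
::^::::
::ZZ:::
:::::::
:::::::
:::::::
gen 3: :::::::
:::::::
::Z>:::
::ZZ:::
:::::::
:::::::
:::::::
gen 4: :::::::
:::::::
::ZZ:::
::Zv:::
:::::::
:::::::
:::::::
gen 5: :::::::
:::::::
::ZZ:::
::Z:>::
:::::::
:::::::
:::::::
gen 6: :::::::
:::::::
::ZZ:::
::Z:Z::
::::v::
:::::::
:::::::
gen 7: :::::::
:::::::
::ZZ:::
::Z:Z::
:::<Z::
:::::::
:::::::
gen 8: :::::::
:::::::
::ZZ:::
::Z^Z::
:::ZZ::
:::::::
:::::::
gen 9: :::::::
:::::::
::ZZ:::
::ZZ>::
:::ZZ::
:::::::
:::::::
gen 10: :::::::
:::::::
::ZZ^::
::ZZ:::
:::ZZ::
:::::::
:::::::
gen 11: :::::::
:::::::
::ZZZ>:
::ZZ:::
:::ZZ::
:::::::
:::::::
gen 12: :::::::
:::::::
::ZZZZ:
::ZZ:v:
:::ZZ::
:::::::
:::::::
gen 13: :::::::
:::::::
::ZZZZ:
::ZZ<Z:
:::ZZ::
:::::::
:::::::
gen 14: :::::::
:::::::
::ZZ^Z:
::ZZZZ:
:::ZZ::
:::::::
:::::::
gen 15: :::::::
:::::::
::Z<:Z:
::ZZZZ:
:::ZZ::
:::::::
:::::::
gen 16: :::::::
:::::::
::Z::Z:
::ZvZZ:
:::ZZ::
:::::::
:::::::
gen 17: :::::::
:::::::
::Z::Z:
::Z:>Z:
:::ZZ::
:::::::
:::::::
gen 18: :::::::
:::::::
::Z:^Z:
::Z::Z:
:::ZZ::
:::::::
:::::::
gen 19: :::::::
:::::::
::Z:Z>:
::Z::Z:
:::ZZ::
:::::::
:::::::
gen 20: :::::::
:::::^:
::Z:Z::
::Z::Z:
:::ZZ::
:::::::
:::::::
gen 21: :::::::
:::::Z>
::Z:Z::
::Z::Z:
:::ZZ::
:::::::
:::::::
gen 22: :::::::
:::::ZZ
::Z:Z:v
::Z::Z:
:::ZZ::
:::::::
:::::::
gen 23: :::::::
:::::ZZ
::Z:Z<Z
::Z::Z:
:::ZZ::
:::::::
:::::::
gen 24: :::::::
:::::^Z
::Z:ZZZ
::Z::Z:
:::ZZ::
:::::::
:::::::
gen 25: :::::::
::::<:Z
::Z:ZZZ
::Z::Z:
:::ZZ::
:::::::
:::::::
gen 26: ::::^::
::::Z:Z
::Z:ZZZ
::Z::Z:
:::ZZ::
:::::::
:::::::
gen 27: ::::Z>:
::::Z:Z
::Z:ZZZ
::Z::Z:
:::ZZ::
:::::::
:::::::
gen 28: ::::ZZ:
::::ZvZ
::Z:ZZZ
::Z::Z:
:::ZZ::
:::::::
:::::::
gen 29: ::::ZZ:
::::<ZZ
::Z:ZZZ
::Z::Z:
:::ZZ::
:::::::
:::::::
gen 30: ::::ZZ:
:::::ZZ
::Z:vZZ
::Z::Z:
:::ZZ::
:::::::
:::::::
gen 31: ::::ZZ:
:::::ZZ
::Z::>Z
::Z::Z:
:::ZZ::
:::::::
:::::::
gen 32: ::::ZZ:
:::::^Z
::Z:::Z
::Z::Z:
:::ZZ::
:::::::
:::::::
gen 33: ::::ZZ:
::::<:Z
::Z:::Z
::Z::Z:
:::ZZ::
:::::::
:::::::
gen 34: ::::^Z:
::::Z:Z
::Z:::Z
::Z::Z:
:::ZZ::
:::::::
:::::::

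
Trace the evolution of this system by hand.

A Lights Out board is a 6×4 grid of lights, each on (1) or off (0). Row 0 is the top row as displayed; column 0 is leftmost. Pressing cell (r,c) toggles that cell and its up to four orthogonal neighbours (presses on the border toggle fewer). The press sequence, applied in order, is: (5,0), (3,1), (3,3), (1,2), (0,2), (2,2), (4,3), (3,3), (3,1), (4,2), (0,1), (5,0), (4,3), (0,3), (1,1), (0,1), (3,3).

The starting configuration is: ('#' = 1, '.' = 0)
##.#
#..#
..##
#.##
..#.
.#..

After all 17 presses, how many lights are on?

[0] ##.#
#..#
..##
#.##
..#.
.#..
[1] ##.#
#..#
..##
#.##
#.#.
#...
[2] ##.#
#..#
.###
.#.#
###.
#...
[3] ##.#
#..#
.##.
.##.
####
#...
[4] ####
###.
.#..
.##.
####
#...
[5] #...
##..
.#..
.##.
####
#...
[6] #...
###.
..##
.#..
####
#...
[7] #...
###.
..##
.#.#
##..
#..#
[8] #...
###.
..#.
.##.
##.#
#..#
[9] #...
###.
.##.
#...
#..#
#..#
[10] #...
###.
.##.
#.#.
###.
#.##
[11] .##.
#.#.
.##.
#.#.
###.
#.##
[12] .##.
#.#.
.##.
#.#.
.##.
.###
[13] .##.
#.#.
.##.
#.##
.#.#
.##.
[14] .#.#
#.##
.##.
#.##
.#.#
.##.
[15] ...#
.#.#
..#.
#.##
.#.#
.##.
[16] ####
...#
..#.
#.##
.#.#
.##.
[17] ####
...#
..##
#...
.#..
.##.

11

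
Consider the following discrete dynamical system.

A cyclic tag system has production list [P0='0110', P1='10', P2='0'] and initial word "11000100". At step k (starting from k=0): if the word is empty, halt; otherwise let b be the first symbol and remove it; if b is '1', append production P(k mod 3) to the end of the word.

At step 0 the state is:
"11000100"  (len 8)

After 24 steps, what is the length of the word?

[0] "11000100"  (len 8)
[1] "10001000110"  (len 11)
[2] "000100011010"  (len 12)
[3] "00100011010"  (len 11)
[4] "0100011010"  (len 10)
[5] "100011010"  (len 9)
[6] "000110100"  (len 9)
[7] "00110100"  (len 8)
[8] "0110100"  (len 7)
[9] "110100"  (len 6)
[10] "101000110"  (len 9)
[11] "0100011010"  (len 10)
[12] "100011010"  (len 9)
[13] "000110100110"  (len 12)
[14] "00110100110"  (len 11)
[15] "0110100110"  (len 10)
[16] "110100110"  (len 9)
[17] "1010011010"  (len 10)
[18] "0100110100"  (len 10)
[19] "100110100"  (len 9)
[20] "0011010010"  (len 10)
[21] "011010010"  (len 9)
[22] "11010010"  (len 8)
[23] "101001010"  (len 9)
[24] "010010100"  (len 9)

9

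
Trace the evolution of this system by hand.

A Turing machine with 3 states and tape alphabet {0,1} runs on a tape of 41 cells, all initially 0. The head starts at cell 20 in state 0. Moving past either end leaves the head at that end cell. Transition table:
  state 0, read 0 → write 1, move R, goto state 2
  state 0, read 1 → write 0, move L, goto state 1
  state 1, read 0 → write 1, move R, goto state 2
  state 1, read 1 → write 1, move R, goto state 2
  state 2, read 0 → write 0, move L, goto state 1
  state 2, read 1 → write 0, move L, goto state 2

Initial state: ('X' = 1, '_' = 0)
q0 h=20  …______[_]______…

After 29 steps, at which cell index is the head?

21

t=0: q0 h=20  …______[_]______…
t=1: q2 h=21  …_____X[_]______…
t=2: q1 h=20  …______[X]______…
t=3: q2 h=21  …_____X[_]______…
t=4: q1 h=20  …______[X]______…
t=5: q2 h=21  …_____X[_]______…
t=6: q1 h=20  …______[X]______…
t=7: q2 h=21  …_____X[_]______…
t=8: q1 h=20  …______[X]______…
t=9: q2 h=21  …_____X[_]______…
t=10: q1 h=20  …______[X]______…
t=11: q2 h=21  …_____X[_]______…
t=12: q1 h=20  …______[X]______…
t=13: q2 h=21  …_____X[_]______…
t=14: q1 h=20  …______[X]______…
t=15: q2 h=21  …_____X[_]______…
t=16: q1 h=20  …______[X]______…
t=17: q2 h=21  …_____X[_]______…
t=18: q1 h=20  …______[X]______…
t=19: q2 h=21  …_____X[_]______…
t=20: q1 h=20  …______[X]______…
t=21: q2 h=21  …_____X[_]______…
t=22: q1 h=20  …______[X]______…
t=23: q2 h=21  …_____X[_]______…
t=24: q1 h=20  …______[X]______…
t=25: q2 h=21  …_____X[_]______…
t=26: q1 h=20  …______[X]______…
t=27: q2 h=21  …_____X[_]______…
t=28: q1 h=20  …______[X]______…
t=29: q2 h=21  …_____X[_]______…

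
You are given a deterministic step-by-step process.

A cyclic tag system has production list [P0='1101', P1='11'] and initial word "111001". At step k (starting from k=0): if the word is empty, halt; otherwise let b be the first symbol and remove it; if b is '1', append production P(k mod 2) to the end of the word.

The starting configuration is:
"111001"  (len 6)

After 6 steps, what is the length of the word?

gen 0: "111001"  (len 6)
gen 1: "110011101"  (len 9)
gen 2: "1001110111"  (len 10)
gen 3: "0011101111101"  (len 13)
gen 4: "011101111101"  (len 12)
gen 5: "11101111101"  (len 11)
gen 6: "110111110111"  (len 12)

12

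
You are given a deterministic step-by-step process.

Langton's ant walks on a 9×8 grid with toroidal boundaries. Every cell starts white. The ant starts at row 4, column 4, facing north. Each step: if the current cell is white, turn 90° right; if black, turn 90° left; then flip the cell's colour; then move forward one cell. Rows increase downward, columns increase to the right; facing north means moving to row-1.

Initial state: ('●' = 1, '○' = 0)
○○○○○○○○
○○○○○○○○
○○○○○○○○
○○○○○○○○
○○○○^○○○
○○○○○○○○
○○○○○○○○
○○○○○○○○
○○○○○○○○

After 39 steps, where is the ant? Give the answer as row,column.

gen 0: ○○○○○○○○
○○○○○○○○
○○○○○○○○
○○○○○○○○
○○○○^○○○
○○○○○○○○
○○○○○○○○
○○○○○○○○
○○○○○○○○
gen 1: ○○○○○○○○
○○○○○○○○
○○○○○○○○
○○○○○○○○
○○○○●>○○
○○○○○○○○
○○○○○○○○
○○○○○○○○
○○○○○○○○
gen 2: ○○○○○○○○
○○○○○○○○
○○○○○○○○
○○○○○○○○
○○○○●●○○
○○○○○v○○
○○○○○○○○
○○○○○○○○
○○○○○○○○
gen 3: ○○○○○○○○
○○○○○○○○
○○○○○○○○
○○○○○○○○
○○○○●●○○
○○○○<●○○
○○○○○○○○
○○○○○○○○
○○○○○○○○
gen 4: ○○○○○○○○
○○○○○○○○
○○○○○○○○
○○○○○○○○
○○○○^●○○
○○○○●●○○
○○○○○○○○
○○○○○○○○
○○○○○○○○
gen 5: ○○○○○○○○
○○○○○○○○
○○○○○○○○
○○○○○○○○
○○○<○●○○
○○○○●●○○
○○○○○○○○
○○○○○○○○
○○○○○○○○
gen 6: ○○○○○○○○
○○○○○○○○
○○○○○○○○
○○○^○○○○
○○○●○●○○
○○○○●●○○
○○○○○○○○
○○○○○○○○
○○○○○○○○
gen 7: ○○○○○○○○
○○○○○○○○
○○○○○○○○
○○○●>○○○
○○○●○●○○
○○○○●●○○
○○○○○○○○
○○○○○○○○
○○○○○○○○
gen 8: ○○○○○○○○
○○○○○○○○
○○○○○○○○
○○○●●○○○
○○○●v●○○
○○○○●●○○
○○○○○○○○
○○○○○○○○
○○○○○○○○
gen 9: ○○○○○○○○
○○○○○○○○
○○○○○○○○
○○○●●○○○
○○○<●●○○
○○○○●●○○
○○○○○○○○
○○○○○○○○
○○○○○○○○
gen 10: ○○○○○○○○
○○○○○○○○
○○○○○○○○
○○○●●○○○
○○○○●●○○
○○○v●●○○
○○○○○○○○
○○○○○○○○
○○○○○○○○
gen 11: ○○○○○○○○
○○○○○○○○
○○○○○○○○
○○○●●○○○
○○○○●●○○
○○<●●●○○
○○○○○○○○
○○○○○○○○
○○○○○○○○
gen 12: ○○○○○○○○
○○○○○○○○
○○○○○○○○
○○○●●○○○
○○^○●●○○
○○●●●●○○
○○○○○○○○
○○○○○○○○
○○○○○○○○
gen 13: ○○○○○○○○
○○○○○○○○
○○○○○○○○
○○○●●○○○
○○●>●●○○
○○●●●●○○
○○○○○○○○
○○○○○○○○
○○○○○○○○
gen 14: ○○○○○○○○
○○○○○○○○
○○○○○○○○
○○○●●○○○
○○●●●●○○
○○●v●●○○
○○○○○○○○
○○○○○○○○
○○○○○○○○
gen 15: ○○○○○○○○
○○○○○○○○
○○○○○○○○
○○○●●○○○
○○●●●●○○
○○●○>●○○
○○○○○○○○
○○○○○○○○
○○○○○○○○
gen 16: ○○○○○○○○
○○○○○○○○
○○○○○○○○
○○○●●○○○
○○●●^●○○
○○●○○●○○
○○○○○○○○
○○○○○○○○
○○○○○○○○
gen 17: ○○○○○○○○
○○○○○○○○
○○○○○○○○
○○○●●○○○
○○●<○●○○
○○●○○●○○
○○○○○○○○
○○○○○○○○
○○○○○○○○
gen 18: ○○○○○○○○
○○○○○○○○
○○○○○○○○
○○○●●○○○
○○●○○●○○
○○●v○●○○
○○○○○○○○
○○○○○○○○
○○○○○○○○
gen 19: ○○○○○○○○
○○○○○○○○
○○○○○○○○
○○○●●○○○
○○●○○●○○
○○<●○●○○
○○○○○○○○
○○○○○○○○
○○○○○○○○
gen 20: ○○○○○○○○
○○○○○○○○
○○○○○○○○
○○○●●○○○
○○●○○●○○
○○○●○●○○
○○v○○○○○
○○○○○○○○
○○○○○○○○
gen 21: ○○○○○○○○
○○○○○○○○
○○○○○○○○
○○○●●○○○
○○●○○●○○
○○○●○●○○
○<●○○○○○
○○○○○○○○
○○○○○○○○
gen 22: ○○○○○○○○
○○○○○○○○
○○○○○○○○
○○○●●○○○
○○●○○●○○
○^○●○●○○
○●●○○○○○
○○○○○○○○
○○○○○○○○
gen 23: ○○○○○○○○
○○○○○○○○
○○○○○○○○
○○○●●○○○
○○●○○●○○
○●>●○●○○
○●●○○○○○
○○○○○○○○
○○○○○○○○
gen 24: ○○○○○○○○
○○○○○○○○
○○○○○○○○
○○○●●○○○
○○●○○●○○
○●●●○●○○
○●v○○○○○
○○○○○○○○
○○○○○○○○
gen 25: ○○○○○○○○
○○○○○○○○
○○○○○○○○
○○○●●○○○
○○●○○●○○
○●●●○●○○
○●○>○○○○
○○○○○○○○
○○○○○○○○
gen 26: ○○○○○○○○
○○○○○○○○
○○○○○○○○
○○○●●○○○
○○●○○●○○
○●●●○●○○
○●○●○○○○
○○○v○○○○
○○○○○○○○
gen 27: ○○○○○○○○
○○○○○○○○
○○○○○○○○
○○○●●○○○
○○●○○●○○
○●●●○●○○
○●○●○○○○
○○<●○○○○
○○○○○○○○
gen 28: ○○○○○○○○
○○○○○○○○
○○○○○○○○
○○○●●○○○
○○●○○●○○
○●●●○●○○
○●^●○○○○
○○●●○○○○
○○○○○○○○
gen 29: ○○○○○○○○
○○○○○○○○
○○○○○○○○
○○○●●○○○
○○●○○●○○
○●●●○●○○
○●●>○○○○
○○●●○○○○
○○○○○○○○
gen 30: ○○○○○○○○
○○○○○○○○
○○○○○○○○
○○○●●○○○
○○●○○●○○
○●●^○●○○
○●●○○○○○
○○●●○○○○
○○○○○○○○
gen 31: ○○○○○○○○
○○○○○○○○
○○○○○○○○
○○○●●○○○
○○●○○●○○
○●<○○●○○
○●●○○○○○
○○●●○○○○
○○○○○○○○
gen 32: ○○○○○○○○
○○○○○○○○
○○○○○○○○
○○○●●○○○
○○●○○●○○
○●○○○●○○
○●v○○○○○
○○●●○○○○
○○○○○○○○
gen 33: ○○○○○○○○
○○○○○○○○
○○○○○○○○
○○○●●○○○
○○●○○●○○
○●○○○●○○
○●○>○○○○
○○●●○○○○
○○○○○○○○
gen 34: ○○○○○○○○
○○○○○○○○
○○○○○○○○
○○○●●○○○
○○●○○●○○
○●○○○●○○
○●○●○○○○
○○●v○○○○
○○○○○○○○
gen 35: ○○○○○○○○
○○○○○○○○
○○○○○○○○
○○○●●○○○
○○●○○●○○
○●○○○●○○
○●○●○○○○
○○●○>○○○
○○○○○○○○
gen 36: ○○○○○○○○
○○○○○○○○
○○○○○○○○
○○○●●○○○
○○●○○●○○
○●○○○●○○
○●○●○○○○
○○●○●○○○
○○○○v○○○
gen 37: ○○○○○○○○
○○○○○○○○
○○○○○○○○
○○○●●○○○
○○●○○●○○
○●○○○●○○
○●○●○○○○
○○●○●○○○
○○○<●○○○
gen 38: ○○○○○○○○
○○○○○○○○
○○○○○○○○
○○○●●○○○
○○●○○●○○
○●○○○●○○
○●○●○○○○
○○●^●○○○
○○○●●○○○
gen 39: ○○○○○○○○
○○○○○○○○
○○○○○○○○
○○○●●○○○
○○●○○●○○
○●○○○●○○
○●○●○○○○
○○●●>○○○
○○○●●○○○

7,4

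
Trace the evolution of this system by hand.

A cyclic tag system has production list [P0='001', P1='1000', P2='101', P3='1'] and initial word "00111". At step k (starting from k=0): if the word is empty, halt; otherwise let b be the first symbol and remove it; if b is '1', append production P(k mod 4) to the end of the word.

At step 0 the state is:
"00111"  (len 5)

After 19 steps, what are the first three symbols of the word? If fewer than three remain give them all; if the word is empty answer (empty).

110

k=0  "00111"  (len 5)
k=1  "0111"  (len 4)
k=2  "111"  (len 3)
k=3  "11101"  (len 5)
k=4  "11011"  (len 5)
k=5  "1011001"  (len 7)
k=6  "0110011000"  (len 10)
k=7  "110011000"  (len 9)
k=8  "100110001"  (len 9)
k=9  "00110001001"  (len 11)
k=10  "0110001001"  (len 10)
k=11  "110001001"  (len 9)
k=12  "100010011"  (len 9)
k=13  "00010011001"  (len 11)
k=14  "0010011001"  (len 10)
k=15  "010011001"  (len 9)
k=16  "10011001"  (len 8)
k=17  "0011001001"  (len 10)
k=18  "011001001"  (len 9)
k=19  "11001001"  (len 8)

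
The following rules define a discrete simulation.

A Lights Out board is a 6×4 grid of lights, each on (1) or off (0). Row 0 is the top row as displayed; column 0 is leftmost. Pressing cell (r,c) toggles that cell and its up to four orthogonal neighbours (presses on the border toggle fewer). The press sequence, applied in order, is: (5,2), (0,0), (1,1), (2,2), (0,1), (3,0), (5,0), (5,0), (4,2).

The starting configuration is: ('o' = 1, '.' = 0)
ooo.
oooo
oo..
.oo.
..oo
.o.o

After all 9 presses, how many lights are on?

13

t=0: ooo.
oooo
oo..
.oo.
..oo
.o.o
t=1: ooo.
oooo
oo..
.oo.
...o
..o.
t=2: ..o.
.ooo
oo..
.oo.
...o
..o.
t=3: .oo.
o..o
o...
.oo.
...o
..o.
t=4: .oo.
o.oo
oooo
.o..
...o
..o.
t=5: o...
oooo
oooo
.o..
...o
..o.
t=6: o...
oooo
.ooo
o...
o..o
..o.
t=7: o...
oooo
.ooo
o...
...o
ooo.
t=8: o...
oooo
.ooo
o...
o..o
..o.
t=9: o...
oooo
.ooo
o.o.
ooo.
....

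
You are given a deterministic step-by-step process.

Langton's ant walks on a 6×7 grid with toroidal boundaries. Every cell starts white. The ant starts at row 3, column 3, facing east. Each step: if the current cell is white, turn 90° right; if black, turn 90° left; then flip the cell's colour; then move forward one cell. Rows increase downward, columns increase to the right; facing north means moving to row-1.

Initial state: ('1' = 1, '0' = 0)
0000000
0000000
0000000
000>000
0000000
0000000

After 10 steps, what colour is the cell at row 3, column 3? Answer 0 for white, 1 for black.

1

step 0: 0000000
0000000
0000000
000>000
0000000
0000000
step 1: 0000000
0000000
0000000
0001000
000v000
0000000
step 2: 0000000
0000000
0000000
0001000
00<1000
0000000
step 3: 0000000
0000000
0000000
00^1000
0011000
0000000
step 4: 0000000
0000000
0000000
001>000
0011000
0000000
step 5: 0000000
0000000
000^000
0010000
0011000
0000000
step 6: 0000000
0000000
0001>00
0010000
0011000
0000000
step 7: 0000000
0000000
0001100
0010v00
0011000
0000000
step 8: 0000000
0000000
0001100
001<100
0011000
0000000
step 9: 0000000
0000000
000^100
0011100
0011000
0000000
step 10: 0000000
0000000
00<0100
0011100
0011000
0000000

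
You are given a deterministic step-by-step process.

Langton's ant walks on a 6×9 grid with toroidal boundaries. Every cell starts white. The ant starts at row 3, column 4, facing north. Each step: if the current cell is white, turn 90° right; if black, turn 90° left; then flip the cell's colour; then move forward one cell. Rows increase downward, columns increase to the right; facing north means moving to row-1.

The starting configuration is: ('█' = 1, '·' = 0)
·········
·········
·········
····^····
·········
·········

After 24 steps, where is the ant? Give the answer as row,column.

step 0: ·········
·········
·········
····^····
·········
·········
step 1: ·········
·········
·········
····█>···
·········
·········
step 2: ·········
·········
·········
····██···
·····v···
·········
step 3: ·········
·········
·········
····██···
····<█···
·········
step 4: ·········
·········
·········
····^█···
····██···
·········
step 5: ·········
·········
·········
···<·█···
····██···
·········
step 6: ·········
·········
···^·····
···█·█···
····██···
·········
step 7: ·········
·········
···█>····
···█·█···
····██···
·········
step 8: ·········
·········
···██····
···█v█···
····██···
·········
step 9: ·········
·········
···██····
···<██···
····██···
·········
step 10: ·········
·········
···██····
····██···
···v██···
·········
step 11: ·········
·········
···██····
····██···
··<███···
·········
step 12: ·········
·········
···██····
··^·██···
··████···
·········
step 13: ·········
·········
···██····
··█>██···
··████···
·········
step 14: ·········
·········
···██····
··████···
··█v██···
·········
step 15: ·········
·········
···██····
··████···
··█·>█···
·········
step 16: ·········
·········
···██····
··██^█···
··█··█···
·········
step 17: ·········
·········
···██····
··█<·█···
··█··█···
·········
step 18: ·········
·········
···██····
··█··█···
··█v·█···
·········
step 19: ·········
·········
···██····
··█··█···
··<█·█···
·········
step 20: ·········
·········
···██····
··█··█···
···█·█···
··v······
step 21: ·········
·········
···██····
··█··█···
···█·█···
·<█······
step 22: ·········
·········
···██····
··█··█···
·^·█·█···
·██······
step 23: ·········
·········
···██····
··█··█···
·█>█·█···
·██······
step 24: ·········
·········
···██····
··█··█···
·███·█···
·█v······

5,2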